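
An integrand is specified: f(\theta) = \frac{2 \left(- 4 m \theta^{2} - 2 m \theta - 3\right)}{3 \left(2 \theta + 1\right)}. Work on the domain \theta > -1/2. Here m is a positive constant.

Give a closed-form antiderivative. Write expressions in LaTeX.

An antiderivative is F(\theta) = - \frac{2 m \theta^{2}}{3} - \log{\left(2 \theta + 1 \right)}.

A first test for any F(\theta): its \theta-derivative must equal f(\theta) identically.
Check: d/d\theta[- \frac{2 m \theta^{2}}{3} - \log{\left(2 \theta + 1 \right)}] = \frac{- 8 m \theta^{2} - 4 m \theta - 6}{6 \theta + 3}, which equals f(\theta).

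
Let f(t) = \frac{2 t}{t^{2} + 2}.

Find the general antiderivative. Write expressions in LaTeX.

F(t) = \log{\left(\frac{t^{2}}{2} + 1 \right)} + C

The substitution u = \frac{t^{2}}{2} + 1 works: f is exactly (dF/du)*(du/dt) for that inner function.
Check: d/dt[\log{\left(\frac{t^{2}}{2} + 1 \right)}] = \frac{2 t}{t^{2} + 2} = f(t).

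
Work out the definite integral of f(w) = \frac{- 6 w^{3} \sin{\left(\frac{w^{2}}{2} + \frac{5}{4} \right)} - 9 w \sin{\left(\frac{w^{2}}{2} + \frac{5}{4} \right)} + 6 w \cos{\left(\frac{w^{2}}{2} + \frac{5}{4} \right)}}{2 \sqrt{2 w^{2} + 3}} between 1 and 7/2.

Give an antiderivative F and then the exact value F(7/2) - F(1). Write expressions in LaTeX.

Antiderivative: F(w) = \frac{3 \sqrt{2 w^{2} + 3} \cos{\left(\frac{w^{2}}{2} + \frac{5}{4} \right)}}{2}; value = - \frac{3 \sqrt{5} \cos{\left(\frac{7}{4} \right)}}{2} + \frac{3 \sqrt{110} \cos{\left(\frac{59}{8} \right)}}{4}

Recognize the product-rule pattern: f = u'v + uv' with u = \frac{3 \sqrt{2 w^{2} + 3}}{2}, v = \cos{\left(\frac{w^{2}}{2} + \frac{5}{4} \right)}, so integration by parts undoes it.
F(w) = \frac{3 \sqrt{2 w^{2} + 3} \cos{\left(\frac{w^{2}}{2} + \frac{5}{4} \right)}}{2} is an antiderivative of f.
Check: d/dw[\frac{3 \sqrt{2 w^{2} + 3} \cos{\left(\frac{w^{2}}{2} + \frac{5}{4} \right)}}{2}] = \frac{- 6 w^{3} \sin{\left(\frac{w^{2}}{2} + \frac{5}{4} \right)} - 9 w \sin{\left(\frac{w^{2}}{2} + \frac{5}{4} \right)} + 6 w \cos{\left(\frac{w^{2}}{2} + \frac{5}{4} \right)}}{2 \sqrt{2 w^{2} + 3}} = f(w).
F(7/2) = \frac{3 \sqrt{110} \cos{\left(\frac{59}{8} \right)}}{4}; F(1) = \frac{3 \sqrt{5} \cos{\left(\frac{7}{4} \right)}}{2}.
Integral = F(7/2) - F(1) = - \frac{3 \sqrt{5} \cos{\left(\frac{7}{4} \right)}}{2} + \frac{3 \sqrt{110} \cos{\left(\frac{59}{8} \right)}}{4}.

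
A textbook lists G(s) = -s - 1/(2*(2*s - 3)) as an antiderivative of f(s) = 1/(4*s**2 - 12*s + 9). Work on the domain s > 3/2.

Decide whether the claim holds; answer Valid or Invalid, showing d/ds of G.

d/ds[G] = (-4*s**2 + 12*s - 8)/(4*s**2 - 12*s + 9)
d/ds[G] - f(s) = -1 != 0.

Invalid: d/ds[G] - f = -1, which is not 0.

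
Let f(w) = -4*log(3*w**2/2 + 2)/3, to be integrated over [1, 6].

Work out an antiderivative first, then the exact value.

Whatever form F(w) takes, F'(w) = f(w) is non-negotiable.
F(w) = 4*(-3*w*log(3*w**2/2 + 2) + 6*w - 4*sqrt(3)*atan(sqrt(3)*w/2))/9 is an antiderivative of f.
Check: d/dw[4*(-3*w*log(3*w**2/2 + 2) + 6*w - 4*sqrt(3)*atan(sqrt(3)*w/2))/9] = -4*log(3*w**2/2 + 2)/3 = f(w).
F(6) = -8*log(56) - 16*sqrt(3)*atan(3*sqrt(3))/9 + 16; F(1) = -16*sqrt(3)*atan(sqrt(3)/2)/9 - 4*log(7/2)/3 + 8/3.
Integral = F(6) - F(1) = -8*log(56) - 16*sqrt(3)*atan(3*sqrt(3))/9 + 4*log(7/2)/3 + 16*sqrt(3)*atan(sqrt(3)/2)/9 + 40/3.

Antiderivative: F(w) = 4*(-3*w*log(3*w**2/2 + 2) + 6*w - 4*sqrt(3)*atan(sqrt(3)*w/2))/9; value = -8*log(56) - 16*sqrt(3)*atan(3*sqrt(3))/9 + 4*log(7/2)/3 + 16*sqrt(3)*atan(sqrt(3)/2)/9 + 40/3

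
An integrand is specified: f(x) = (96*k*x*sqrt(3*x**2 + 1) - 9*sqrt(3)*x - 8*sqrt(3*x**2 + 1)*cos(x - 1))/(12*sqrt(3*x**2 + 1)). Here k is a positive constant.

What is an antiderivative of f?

An antiderivative is F(x) = 4*k*x**2 - 3*sqrt(x**2 + 1/3)/4 - 2*sin(x - 1)/3.

A candidate is checked by its d/dx: the result must match f(x).
Check: d/dx[4*k*x**2 - 3*sqrt(x**2 + 1/3)/4 - 2*sin(x - 1)/3] = (96*k*x*sqrt(3*x**2 + 1) - 9*sqrt(3)*x - 8*sqrt(3*x**2 + 1)*cos(x - 1))/(12*sqrt(3*x**2 + 1)) = f(x).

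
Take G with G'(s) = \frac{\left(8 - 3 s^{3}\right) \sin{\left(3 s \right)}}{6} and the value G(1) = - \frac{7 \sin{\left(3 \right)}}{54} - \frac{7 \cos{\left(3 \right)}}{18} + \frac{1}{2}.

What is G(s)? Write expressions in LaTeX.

G(s) = \frac{s^{3} \cos{\left(3 s \right)}}{6} - \frac{s^{2} \sin{\left(3 s \right)}}{6} - \frac{s \cos{\left(3 s \right)}}{9} + \frac{\sin{\left(3 s \right)}}{27} - \frac{4 \cos{\left(3 s \right)}}{9} + \frac{1}{2}

Check a candidate G(s) by differentiating: d/ds[G] must match the given G'(s).
A general antiderivative is \frac{s^{3} \cos{\left(3 s \right)}}{6} - \frac{s^{2} \sin{\left(3 s \right)}}{6} - \frac{s \cos{\left(3 s \right)}}{9} + \frac{\sin{\left(3 s \right)}}{27} - \frac{4 \cos{\left(3 s \right)}}{9} + C.
The condition gives C = - \frac{7 \sin{\left(3 \right)}}{54} - \frac{7 \cos{\left(3 \right)}}{18} + \frac{1}{2} - (- \frac{7 \sin{\left(3 \right)}}{54} - \frac{7 \cos{\left(3 \right)}}{18}) = \frac{1}{2}.
So G(s) = \frac{s^{3} \cos{\left(3 s \right)}}{6} - \frac{s^{2} \sin{\left(3 s \right)}}{6} - \frac{s \cos{\left(3 s \right)}}{9} + \frac{\sin{\left(3 s \right)}}{27} - \frac{4 \cos{\left(3 s \right)}}{9} + \frac{1}{2}.
Check: d/ds[\frac{s^{3} \cos{\left(3 s \right)}}{6} - \frac{s^{2} \sin{\left(3 s \right)}}{6} - \frac{s \cos{\left(3 s \right)}}{9} + \frac{\sin{\left(3 s \right)}}{27} - \frac{4 \cos{\left(3 s \right)}}{9} + \frac{1}{2}] = - \frac{s^{3} \sin{\left(3 s \right)}}{2} + \frac{4 \sin{\left(3 s \right)}}{3}, which equals G'(s).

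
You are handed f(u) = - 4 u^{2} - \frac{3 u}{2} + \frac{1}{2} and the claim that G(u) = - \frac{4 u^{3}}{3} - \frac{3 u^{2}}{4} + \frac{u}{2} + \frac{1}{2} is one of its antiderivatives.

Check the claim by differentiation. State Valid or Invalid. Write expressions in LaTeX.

d/du[G] = - 4 u^{2} - \frac{3 u}{2} + \frac{1}{2}
This equals f(u) exactly, so the claim holds.

Valid. The derivative of G reproduces f.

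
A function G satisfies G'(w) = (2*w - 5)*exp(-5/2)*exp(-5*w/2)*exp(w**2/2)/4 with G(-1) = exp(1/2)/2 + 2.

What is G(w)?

Recognize the product-rule pattern: G'(w) = u'v + uv' with u = exp(-3*w/2)/2, v = exp(w**2/2 - w - 5/2), so integration by parts undoes it.
A general antiderivative is exp(-3*w/2)*exp(w**2/2 - w - 5/2)/2 + C.
The condition gives C = exp(1/2)/2 + 2 - (exp(1/2)/2) = 2.
So G(w) = (4*exp(3*w/2) + exp(w**2/2 - w - 5/2))*exp(-3*w/2)/2.
Check: d/dw[(4*exp(3*w/2) + exp(w**2/2 - w - 5/2))*exp(-3*w/2)/2] = (2*w - 5)*exp(-5/2)*exp(-5*w/2)*exp(w**2/2)/4 = G'(w).

G(w) = (4*exp(3*w/2) + exp(w**2/2 - w - 5/2))*exp(-3*w/2)/2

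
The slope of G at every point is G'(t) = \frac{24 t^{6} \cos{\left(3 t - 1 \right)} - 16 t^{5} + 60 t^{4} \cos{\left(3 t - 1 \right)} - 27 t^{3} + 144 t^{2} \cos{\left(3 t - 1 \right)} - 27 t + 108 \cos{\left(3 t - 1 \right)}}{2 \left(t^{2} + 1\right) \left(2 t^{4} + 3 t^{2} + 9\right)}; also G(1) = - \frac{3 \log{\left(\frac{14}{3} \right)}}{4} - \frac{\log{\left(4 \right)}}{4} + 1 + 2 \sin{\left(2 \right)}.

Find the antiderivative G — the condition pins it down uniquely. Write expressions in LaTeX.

G(t) = - \frac{3 \log{\left(\frac{2 t^{4}}{3} + t^{2} + 3 \right)}}{4} - \frac{\log{\left(t^{4} + 2 t^{2} + 1 \right)}}{4} + 2 \sin{\left(3 t - 1 \right)} + 1

Recover the given G'(t) by differentiating a candidate G(t); any mismatch rules it out.
A general antiderivative is - \frac{3 \log{\left(\frac{2 t^{4}}{3} + t^{2} + 3 \right)}}{4} - \frac{\log{\left(t^{4} + 2 t^{2} + 1 \right)}}{4} + 2 \sin{\left(3 t - 1 \right)} + C.
The condition gives C = - \frac{3 \log{\left(\frac{14}{3} \right)}}{4} - \frac{\log{\left(4 \right)}}{4} + 1 + 2 \sin{\left(2 \right)} - (- \frac{3 \log{\left(\frac{14}{3} \right)}}{4} - \frac{\log{\left(4 \right)}}{4} + 2 \sin{\left(2 \right)}) = 1.
So G(t) = - \frac{3 \log{\left(\frac{2 t^{4}}{3} + t^{2} + 3 \right)}}{4} - \frac{\log{\left(t^{4} + 2 t^{2} + 1 \right)}}{4} + 2 \sin{\left(3 t - 1 \right)} + 1.
Check: d/dt[- \frac{3 \log{\left(\frac{2 t^{4}}{3} + t^{2} + 3 \right)}}{4} - \frac{\log{\left(t^{4} + 2 t^{2} + 1 \right)}}{4} + 2 \sin{\left(3 t - 1 \right)} + 1] = \frac{24 t^{6} \cos{\left(3 t - 1 \right)} - 16 t^{5} + 60 t^{4} \cos{\left(3 t - 1 \right)} - 27 t^{3} + 144 t^{2} \cos{\left(3 t - 1 \right)} - 27 t + 108 \cos{\left(3 t - 1 \right)}}{4 t^{6} + 10 t^{4} + 24 t^{2} + 18}, which equals G'(t).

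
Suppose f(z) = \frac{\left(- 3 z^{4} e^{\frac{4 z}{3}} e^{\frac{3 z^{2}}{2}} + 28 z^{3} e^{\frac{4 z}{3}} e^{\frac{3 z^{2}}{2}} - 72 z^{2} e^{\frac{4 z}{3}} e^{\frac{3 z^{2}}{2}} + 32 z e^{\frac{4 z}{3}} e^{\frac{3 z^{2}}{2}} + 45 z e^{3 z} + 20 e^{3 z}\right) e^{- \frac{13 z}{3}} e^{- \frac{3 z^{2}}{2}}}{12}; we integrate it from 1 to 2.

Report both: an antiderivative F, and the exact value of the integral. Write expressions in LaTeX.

For F(z) to be correct the identity F'(z) - f(z) = 0 must hold.
F(z) = \frac{4 \left(\frac{z^{2}}{4} - z\right)^{2} e^{- 3 z}}{3} - \frac{5 e^{- \frac{3 z^{2}}{2} - \frac{4 z}{3}}}{4} is an antiderivative of f.
Check: d/dz[\frac{4 \left(\frac{z^{2}}{4} - z\right)^{2} e^{- 3 z}}{3} - \frac{5 e^{- \frac{3 z^{2}}{2} - \frac{4 z}{3}}}{4}] = \frac{\left(- 3 z^{4} e^{\frac{4 z}{3}} e^{\frac{3 z^{2}}{2}} + 28 z^{3} e^{\frac{4 z}{3}} e^{\frac{3 z^{2}}{2}} - 72 z^{2} e^{\frac{4 z}{3}} e^{\frac{3 z^{2}}{2}} + 32 z e^{\frac{4 z}{3}} e^{\frac{3 z^{2}}{2}} + 45 z e^{3 z} + 20 e^{3 z}\right) e^{- \frac{13 z}{3}} e^{- \frac{3 z^{2}}{2}}}{12} = f(z).
F(2) = - \frac{5}{4 e^{\frac{26}{3}}} + \frac{4}{3 e^{6}}; F(1) = - \frac{5}{4 e^{\frac{17}{6}}} + \frac{3}{4 e^{3}}.
Integral = F(2) - F(1) = - \frac{3}{4 e^{3}} - \frac{5}{4 e^{\frac{26}{3}}} + \frac{4}{3 e^{6}} + \frac{5}{4 e^{\frac{17}{6}}}.

Antiderivative: F(z) = \frac{4 \left(\frac{z^{2}}{4} - z\right)^{2} e^{- 3 z}}{3} - \frac{5 e^{- \frac{3 z^{2}}{2} - \frac{4 z}{3}}}{4}; value = - \frac{3}{4 e^{3}} - \frac{5}{4 e^{\frac{26}{3}}} + \frac{4}{3 e^{6}} + \frac{5}{4 e^{\frac{17}{6}}}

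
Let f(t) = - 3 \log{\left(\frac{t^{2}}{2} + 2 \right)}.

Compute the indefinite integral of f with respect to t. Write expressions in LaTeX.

F(t) = - 3 t \log{\left(\frac{t^{2}}{2} + 2 \right)} + 6 t - 12 \operatorname{atan}{\left(\frac{t}{2} \right)} + C

For F(t) to be correct the identity F'(t) - f(t) = 0 must hold.
Check: d/dt[- 3 t \log{\left(\frac{t^{2}}{2} + 2 \right)} + 6 t - 12 \operatorname{atan}{\left(\frac{t}{2} \right)}] = - 3 \log{\left(\frac{t^{2}}{2} + 2 \right)} = f(t).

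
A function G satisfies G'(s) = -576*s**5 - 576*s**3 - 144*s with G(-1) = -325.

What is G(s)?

G'(s) matches the chain-rule pattern g'(h)*h' with inner function h(s) = 4*s**2 + 2; substituting u = h(s) collapses the integral.
A general antiderivative is -3*(4*s**2 + 2)**3/2 + C.
The condition gives C = -325 - (-324) = -1.
So G(s) = -96*s**6 - 144*s**4 - 72*s**2 - 13.
Check: d/ds[-96*s**6 - 144*s**4 - 72*s**2 - 13] = -576*s**5 - 576*s**3 - 144*s = G'(s).

G(s) = -96*s**6 - 144*s**4 - 72*s**2 - 13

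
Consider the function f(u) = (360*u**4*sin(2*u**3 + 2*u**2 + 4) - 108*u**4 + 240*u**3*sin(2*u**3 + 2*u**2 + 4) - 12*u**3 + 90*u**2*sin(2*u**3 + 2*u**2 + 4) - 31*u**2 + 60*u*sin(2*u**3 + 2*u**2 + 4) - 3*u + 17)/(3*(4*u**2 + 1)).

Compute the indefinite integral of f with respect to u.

F(u) = -3*u**3 - u**2/2 - u/3 - 5*cos(2*u**3 + 2*u**2 + 4) + 3*atan(2*u) + C

Whatever form F(u) takes, F'(u) = f(u) is non-negotiable.
Check: d/du[-3*u**3 - u**2/2 - u/3 - 5*cos(2*u**3 + 2*u**2 + 4) + 3*atan(2*u)] = (360*u**4*sin(2*u**3 + 2*u**2 + 4) - 108*u**4 + 240*u**3*sin(2*u**3 + 2*u**2 + 4) - 12*u**3 + 90*u**2*sin(2*u**3 + 2*u**2 + 4) - 31*u**2 + 60*u*sin(2*u**3 + 2*u**2 + 4) - 3*u + 17)/(12*u**2 + 3), which equals f(u).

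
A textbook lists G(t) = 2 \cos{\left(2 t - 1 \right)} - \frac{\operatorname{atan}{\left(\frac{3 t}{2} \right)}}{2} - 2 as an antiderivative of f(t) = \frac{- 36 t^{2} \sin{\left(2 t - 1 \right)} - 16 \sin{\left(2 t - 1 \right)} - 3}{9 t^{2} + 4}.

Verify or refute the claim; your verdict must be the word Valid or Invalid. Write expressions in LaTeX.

Valid: G'(t) = f(t).

d/dt[G] = \frac{- 36 t^{2} \sin{\left(2 t - 1 \right)} - 16 \sin{\left(2 t - 1 \right)} - 3}{9 t^{2} + 4}
This equals f(t) exactly, so the claim holds.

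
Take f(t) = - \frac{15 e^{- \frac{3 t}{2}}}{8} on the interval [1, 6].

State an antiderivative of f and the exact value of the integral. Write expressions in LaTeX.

Antiderivative: F(t) = \frac{5 e^{- \frac{3 t}{2}}}{4}; value = - \frac{5}{4 e^{\frac{3}{2}}} + \frac{5}{4 e^{9}}

Whatever form F(t) takes, F'(t) = f(t) is non-negotiable.
F(t) = \frac{5 e^{- \frac{3 t}{2}}}{4} is an antiderivative of f.
Check: d/dt[\frac{5 e^{- \frac{3 t}{2}}}{4}] = - \frac{15 e^{- \frac{3 t}{2}}}{8} = f(t).
F(6) = \frac{5}{4 e^{9}}; F(1) = \frac{5}{4 e^{\frac{3}{2}}}.
Integral = F(6) - F(1) = - \frac{5}{4 e^{\frac{3}{2}}} + \frac{5}{4 e^{9}}.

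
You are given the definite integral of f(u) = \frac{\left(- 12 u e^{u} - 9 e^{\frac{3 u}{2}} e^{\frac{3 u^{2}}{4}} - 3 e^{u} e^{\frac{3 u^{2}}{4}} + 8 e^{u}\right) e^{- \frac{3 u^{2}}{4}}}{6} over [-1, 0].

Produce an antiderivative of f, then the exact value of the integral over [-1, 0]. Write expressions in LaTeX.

A first test for any F(u): its u-derivative must equal f(u) identically.
F(u) = - e^{\frac{3 u}{2}} - \frac{e^{u}}{2} + \frac{4 e^{- \frac{3 u^{2}}{4} + u}}{3} is an antiderivative of f.
Check: d/du[- e^{\frac{3 u}{2}} - \frac{e^{u}}{2} + \frac{4 e^{- \frac{3 u^{2}}{4} + u}}{3}] = - 2 u e^{u} e^{- \frac{3 u^{2}}{4}} - \frac{3 e^{\frac{3 u}{2}}}{2} - \frac{e^{u}}{2} + \frac{4 e^{u} e^{- \frac{3 u^{2}}{4}}}{3}, which equals f(u).
F(0) = - \frac{1}{6}; F(-1) = - \frac{1}{e^{\frac{3}{2}}} - \frac{1}{2 e} + \frac{4}{3 e^{\frac{7}{4}}}.
Integral = F(0) - F(-1) = - \frac{4}{3 e^{\frac{7}{4}}} - \frac{1}{6} + \frac{1}{2 e} + e^{- \frac{3}{2}}.

Antiderivative: F(u) = - e^{\frac{3 u}{2}} - \frac{e^{u}}{2} + \frac{4 e^{- \frac{3 u^{2}}{4} + u}}{3}; value = - \frac{4}{3 e^{\frac{7}{4}}} - \frac{1}{6} + \frac{1}{2 e} + e^{- \frac{3}{2}}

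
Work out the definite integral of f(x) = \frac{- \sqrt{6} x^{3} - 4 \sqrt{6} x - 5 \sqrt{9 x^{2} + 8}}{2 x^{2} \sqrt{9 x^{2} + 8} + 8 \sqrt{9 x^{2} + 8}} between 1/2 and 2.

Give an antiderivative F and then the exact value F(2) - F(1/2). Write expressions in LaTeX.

Antiderivative: F(x) = \frac{- 2 \sqrt{6} \sqrt{9 x^{2} + 8} - 45 \operatorname{atan}{\left(\frac{x}{2} \right)}}{36}; value = - \frac{5 \pi}{16} - \frac{\sqrt{66}}{9} + \frac{5 \operatorname{atan}{\left(\frac{1}{4} \right)}}{4} + \frac{\sqrt{246}}{36}

For F(x) to be correct the identity F'(x) - f(x) = 0 must hold.
F(x) = \frac{- 2 \sqrt{6} \sqrt{9 x^{2} + 8} - 45 \operatorname{atan}{\left(\frac{x}{2} \right)}}{36} is an antiderivative of f.
Check: d/dx[\frac{- 2 \sqrt{6} \sqrt{9 x^{2} + 8} - 45 \operatorname{atan}{\left(\frac{x}{2} \right)}}{36}] = \frac{- \sqrt{6} x^{3} - 4 \sqrt{6} x - 5 \sqrt{9 x^{2} + 8}}{2 x^{2} \sqrt{9 x^{2} + 8} + 8 \sqrt{9 x^{2} + 8}} = f(x).
F(2) = - \frac{5 \pi}{16} - \frac{\sqrt{66}}{9}; F(1/2) = - \frac{\sqrt{246}}{36} - \frac{5 \operatorname{atan}{\left(\frac{1}{4} \right)}}{4}.
Integral = F(2) - F(1/2) = - \frac{5 \pi}{16} - \frac{\sqrt{66}}{9} + \frac{5 \operatorname{atan}{\left(\frac{1}{4} \right)}}{4} + \frac{\sqrt{246}}{36}.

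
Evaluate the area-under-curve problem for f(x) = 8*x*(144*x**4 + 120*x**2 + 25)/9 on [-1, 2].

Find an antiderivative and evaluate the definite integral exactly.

f matches the chain-rule pattern g'(h)*h' with inner function h(x) = -4*x**2 - 5/3; substituting u = h(x) collapses the integral.
F(x) = 64*x**6/3 + 80*x**4/3 + 100*x**2/9 is an antiderivative of f.
Check: d/dx[64*x**6/3 + 80*x**4/3 + 100*x**2/9] = 128*x**5 + 320*x**3/3 + 200*x/9, which equals f(x).
F(2) = 16528/9; F(-1) = 532/9.
Integral = F(2) - F(-1) = 5332/3.

Antiderivative: F(x) = 64*x**6/3 + 80*x**4/3 + 100*x**2/9; value = 5332/3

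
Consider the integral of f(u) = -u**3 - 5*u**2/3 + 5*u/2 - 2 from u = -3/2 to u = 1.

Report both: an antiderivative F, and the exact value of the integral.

Integrate term by term and add the pieces.
F(u) = -u**4/4 - 5*u**3/9 + 5*u**2/4 - 2*u is an antiderivative of f.
Check: d/du[-u**4/4 - 5*u**3/9 + 5*u**2/4 - 2*u] = -u**3 - 5*u**2/3 + 5*u/2 - 2 = f(u).
F(1) = -14/9; F(-3/2) = 411/64.
Integral = F(1) - F(-3/2) = -4595/576.

Antiderivative: F(u) = -u**4/4 - 5*u**3/9 + 5*u**2/4 - 2*u; value = -4595/576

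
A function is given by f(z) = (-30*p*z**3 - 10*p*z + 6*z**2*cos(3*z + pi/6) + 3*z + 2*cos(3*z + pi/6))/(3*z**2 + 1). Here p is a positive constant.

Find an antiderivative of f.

An antiderivative is F(z) = -5*p*z**2 + log(3*z**2 + 1)/2 + 2*sin(3*z + pi/6)/3.

Any candidate F(z) must reproduce f(z) exactly when differentiated.
Check: d/dz[-5*p*z**2 + log(3*z**2 + 1)/2 + 2*sin(3*z + pi/6)/3] = (-30*p*z**3 - 10*p*z + 6*z**2*cos(3*z + pi/6) + 3*z + 2*cos(3*z + pi/6))/(3*z**2 + 1) = f(z).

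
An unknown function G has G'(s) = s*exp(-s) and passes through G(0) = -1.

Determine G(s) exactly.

G(s) = (-s - 1)*exp(-s)

Recognize the product-rule pattern: G'(s) = u'v + uv' with u = -s - 1, v = exp(-s), so integration by parts undoes it.
A general antiderivative is (-s - 1)*exp(-s) + C.
The condition gives C = -1 - (-1) = 0.
So G(s) = (-s - 1)*exp(-s).
Check: d/ds[(-s - 1)*exp(-s)] = s*exp(-s) = G'(s).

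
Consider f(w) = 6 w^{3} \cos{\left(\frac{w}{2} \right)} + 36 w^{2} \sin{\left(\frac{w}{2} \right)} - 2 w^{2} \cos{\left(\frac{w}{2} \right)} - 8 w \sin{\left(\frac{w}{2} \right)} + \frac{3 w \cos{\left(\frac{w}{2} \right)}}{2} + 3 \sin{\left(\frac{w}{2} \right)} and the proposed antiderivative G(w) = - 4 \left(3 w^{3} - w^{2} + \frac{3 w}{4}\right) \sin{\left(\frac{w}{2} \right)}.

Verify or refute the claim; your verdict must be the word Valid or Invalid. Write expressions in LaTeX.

Invalid: d/dw[G] - f = - 12 w^{3} \cos{\left(\frac{w}{2} \right)} - 72 w^{2} \sin{\left(\frac{w}{2} \right)} + 4 w^{2} \cos{\left(\frac{w}{2} \right)} + 16 w \sin{\left(\frac{w}{2} \right)} - 3 w \cos{\left(\frac{w}{2} \right)} - 6 \sin{\left(\frac{w}{2} \right)}, which is not 0.

d/dw[G] = - 6 w^{3} \cos{\left(\frac{w}{2} \right)} - 36 w^{2} \sin{\left(\frac{w}{2} \right)} + 2 w^{2} \cos{\left(\frac{w}{2} \right)} + 8 w \sin{\left(\frac{w}{2} \right)} - \frac{3 w \cos{\left(\frac{w}{2} \right)}}{2} - 3 \sin{\left(\frac{w}{2} \right)}
d/dw[G] - f(w) = - 12 w^{3} \cos{\left(\frac{w}{2} \right)} - 72 w^{2} \sin{\left(\frac{w}{2} \right)} + 4 w^{2} \cos{\left(\frac{w}{2} \right)} + 16 w \sin{\left(\frac{w}{2} \right)} - 3 w \cos{\left(\frac{w}{2} \right)} - 6 \sin{\left(\frac{w}{2} \right)} != 0.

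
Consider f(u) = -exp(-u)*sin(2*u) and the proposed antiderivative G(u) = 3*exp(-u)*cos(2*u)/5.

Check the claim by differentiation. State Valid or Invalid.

d/du[G] = (-6*sin(2*u) - 3*cos(2*u))*exp(-u)/5
d/du[G] - f(u) = (-sin(2*u) - 3*cos(2*u))*exp(-u)/5 != 0.

Invalid: d/du[G] - f = (-sin(2*u) - 3*cos(2*u))*exp(-u)/5, which is not 0.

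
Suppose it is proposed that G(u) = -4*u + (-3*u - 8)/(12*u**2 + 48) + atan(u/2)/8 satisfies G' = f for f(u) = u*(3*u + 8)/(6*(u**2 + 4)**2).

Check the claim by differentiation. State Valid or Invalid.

Invalid: d/du[G] - f = -4, which is not 0.

d/du[G] = (-24*u**4 - 189*u**2 + 8*u - 384)/(6*u**4 + 48*u**2 + 96)
d/du[G] - f(u) = -4 != 0.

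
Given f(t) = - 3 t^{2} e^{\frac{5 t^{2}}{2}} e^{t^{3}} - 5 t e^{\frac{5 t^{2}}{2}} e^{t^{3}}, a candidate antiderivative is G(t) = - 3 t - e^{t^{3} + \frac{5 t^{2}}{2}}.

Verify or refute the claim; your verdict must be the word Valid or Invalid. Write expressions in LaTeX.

d/dt[G] = - 3 t^{2} e^{\frac{5 t^{2}}{2}} e^{t^{3}} - 5 t e^{\frac{5 t^{2}}{2}} e^{t^{3}} - 3
d/dt[G] - f(t) = -3 != 0.

Invalid: d/dt[G] - f = -3, which is not 0.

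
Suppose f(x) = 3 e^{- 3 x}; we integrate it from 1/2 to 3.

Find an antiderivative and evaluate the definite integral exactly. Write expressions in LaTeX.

Differentiate the proposed F(x) back; it has to land on f(x) exactly.
F(x) = - e^{- 3 x} is an antiderivative of f.
Check: d/dx[- e^{- 3 x}] = 3 e^{- 3 x} = f(x).
F(3) = - \frac{1}{e^{9}}; F(1/2) = - \frac{1}{e^{\frac{3}{2}}}.
Integral = F(3) - F(1/2) = - \frac{1}{e^{9}} + e^{- \frac{3}{2}}.

Antiderivative: F(x) = - e^{- 3 x}; value = - \frac{1}{e^{9}} + e^{- \frac{3}{2}}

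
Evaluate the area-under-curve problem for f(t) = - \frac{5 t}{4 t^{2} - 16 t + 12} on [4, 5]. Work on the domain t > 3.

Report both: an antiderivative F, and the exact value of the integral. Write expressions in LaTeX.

Antiderivative: F(t) = - \frac{15 \log{\left(t - 3 \right)}}{8} + \frac{5 \log{\left(t - 1 \right)}}{8}; value = - \frac{15 \log{\left(2 \right)}}{8} - \frac{5 \log{\left(3 \right)}}{8} + \frac{5 \log{\left(4 \right)}}{8}

Factor the denominator (4 \left(t - 3\right) \left(t - 1\right)) and decompose: f = \frac{5}{8 \left(t - 1\right)} - \frac{15}{8 \left(t - 3\right)}; each piece integrates to a log, atan, or power term.
F(t) = - \frac{15 \log{\left(t - 3 \right)}}{8} + \frac{5 \log{\left(t - 1 \right)}}{8} is an antiderivative of f.
Check: d/dt[- \frac{15 \log{\left(t - 3 \right)}}{8} + \frac{5 \log{\left(t - 1 \right)}}{8}] = - \frac{5 t}{4 t^{2} - 16 t + 12} = f(t).
F(5) = - \frac{15 \log{\left(2 \right)}}{8} + \frac{5 \log{\left(4 \right)}}{8}; F(4) = \frac{5 \log{\left(3 \right)}}{8}.
Integral = F(5) - F(4) = - \frac{15 \log{\left(2 \right)}}{8} - \frac{5 \log{\left(3 \right)}}{8} + \frac{5 \log{\left(4 \right)}}{8}.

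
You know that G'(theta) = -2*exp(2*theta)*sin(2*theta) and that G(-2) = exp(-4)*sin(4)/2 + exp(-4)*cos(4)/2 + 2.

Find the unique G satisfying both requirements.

A first test for any G(theta): its theta-derivative must equal the given G'(theta).
A general antiderivative is -exp(2*theta)*sin(2*theta)/2 + exp(2*theta)*cos(2*theta)/2 + C.
The condition gives C = exp(-4)*sin(4)/2 + exp(-4)*cos(4)/2 + 2 - (exp(-4)*sin(4)/2 + exp(-4)*cos(4)/2) = 2.
So G(theta) = -exp(2*theta)*sin(2*theta)/2 + exp(2*theta)*cos(2*theta)/2 + 2.
Check: d/dtheta[-exp(2*theta)*sin(2*theta)/2 + exp(2*theta)*cos(2*theta)/2 + 2] = -2*exp(2*theta)*sin(2*theta) = G'(theta).

G(theta) = -exp(2*theta)*sin(2*theta)/2 + exp(2*theta)*cos(2*theta)/2 + 2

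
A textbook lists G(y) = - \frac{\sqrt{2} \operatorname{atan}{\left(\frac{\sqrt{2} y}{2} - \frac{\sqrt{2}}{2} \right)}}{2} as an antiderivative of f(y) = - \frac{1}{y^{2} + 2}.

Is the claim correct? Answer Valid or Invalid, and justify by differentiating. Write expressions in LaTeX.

d/dy[G] = - \frac{1}{y^{2} - 2 y + 3}
d/dy[G] - f(y) = \frac{1 - 2 y}{y^{4} - 2 y^{3} + 5 y^{2} - 4 y + 6} != 0.

Invalid: d/dy[G] - f = \frac{1 - 2 y}{y^{4} - 2 y^{3} + 5 y^{2} - 4 y + 6}, which is not 0.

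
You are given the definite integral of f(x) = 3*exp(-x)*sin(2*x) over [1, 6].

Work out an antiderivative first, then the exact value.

Antiderivative: F(x) = -3*exp(-x)*sin(2*x)/5 - 6*exp(-x)*cos(2*x)/5; value = 6*exp(-1)*cos(2)/5 - 6*exp(-6)*cos(12)/5 - 3*exp(-6)*sin(12)/5 + 3*exp(-1)*sin(2)/5

Recover f(x) by differentiating a candidate F(x); any mismatch rules it out.
F(x) = -3*exp(-x)*sin(2*x)/5 - 6*exp(-x)*cos(2*x)/5 is an antiderivative of f.
Check: d/dx[-3*exp(-x)*sin(2*x)/5 - 6*exp(-x)*cos(2*x)/5] = 3*exp(-x)*sin(2*x) = f(x).
F(6) = -6*exp(-6)*cos(12)/5 - 3*exp(-6)*sin(12)/5; F(1) = -3*exp(-1)*sin(2)/5 - 6*exp(-1)*cos(2)/5.
Integral = F(6) - F(1) = 6*exp(-1)*cos(2)/5 - 6*exp(-6)*cos(12)/5 - 3*exp(-6)*sin(12)/5 + 3*exp(-1)*sin(2)/5.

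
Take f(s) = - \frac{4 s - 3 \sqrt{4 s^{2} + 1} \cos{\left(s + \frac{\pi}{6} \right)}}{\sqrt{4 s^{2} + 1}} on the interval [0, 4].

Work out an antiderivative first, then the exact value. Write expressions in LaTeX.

Antiderivative: F(s) = - \sqrt{4 s^{2} + 1} + 3 \sin{\left(s + \frac{\pi}{6} \right)}; value = - \sqrt{65} + 3 \sin{\left(\frac{\pi}{6} + 4 \right)} - \frac{1}{2}

Recover f(s) by differentiating a candidate F(s); any mismatch rules it out.
F(s) = - \sqrt{4 s^{2} + 1} + 3 \sin{\left(s + \frac{\pi}{6} \right)} is an antiderivative of f.
Check: d/ds[- \sqrt{4 s^{2} + 1} + 3 \sin{\left(s + \frac{\pi}{6} \right)}] = \frac{- 4 s + 3 \sqrt{4 s^{2} + 1} \cos{\left(s + \frac{\pi}{6} \right)}}{\sqrt{4 s^{2} + 1}}, which equals f(s).
F(4) = - \sqrt{65} + 3 \sin{\left(\frac{\pi}{6} + 4 \right)}; F(0) = \frac{1}{2}.
Integral = F(4) - F(0) = - \sqrt{65} + 3 \sin{\left(\frac{\pi}{6} + 4 \right)} - \frac{1}{2}.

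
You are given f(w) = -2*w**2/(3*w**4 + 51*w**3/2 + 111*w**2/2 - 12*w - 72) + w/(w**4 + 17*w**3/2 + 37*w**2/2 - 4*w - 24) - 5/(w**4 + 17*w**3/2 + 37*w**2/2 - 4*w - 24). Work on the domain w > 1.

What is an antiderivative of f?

Factor the denominator (3*(w - 1)*(w + 4)**2*(2*w + 3)) and decompose: f = 128/(125*(2*w + 3)) - 164/(375*(w + 4)) - 118/(75*(w + 4)**2) - 28/(375*(w - 1)); each piece integrates to a log, atan, or power term.
Check: d/dw[2*(-14*w*log(w - 1) + 96*w*log(w + 3/2) - 82*w*log(w + 4) - 56*log(w - 1) + 384*log(w + 3/2) - 328*log(w + 4) + 295)/(375*(w + 4))] = (-4*w**2 + 6*w - 30)/(6*w**4 + 51*w**3 + 111*w**2 - 24*w - 144), which equals f(w).

An antiderivative is F(w) = 2*(-14*w*log(w - 1) + 96*w*log(w + 3/2) - 82*w*log(w + 4) - 56*log(w - 1) + 384*log(w + 3/2) - 328*log(w + 4) + 295)/(375*(w + 4)).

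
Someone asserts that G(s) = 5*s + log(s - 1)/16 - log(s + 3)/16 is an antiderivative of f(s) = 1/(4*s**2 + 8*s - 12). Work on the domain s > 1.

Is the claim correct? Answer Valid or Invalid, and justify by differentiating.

d/ds[G] = (20*s**2 + 40*s - 59)/(4*s**2 + 8*s - 12)
d/ds[G] - f(s) = 5 != 0.

Invalid: d/ds[G] - f = 5, which is not 0.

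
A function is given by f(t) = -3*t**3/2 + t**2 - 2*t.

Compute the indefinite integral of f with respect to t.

F(t) = -3*t**4/8 + t**3/3 - t**2 + C

Integrate term by term and add the pieces.
Check: d/dt[-3*t**4/8 + t**3/3 - t**2] = -3*t**3/2 + t**2 - 2*t = f(t).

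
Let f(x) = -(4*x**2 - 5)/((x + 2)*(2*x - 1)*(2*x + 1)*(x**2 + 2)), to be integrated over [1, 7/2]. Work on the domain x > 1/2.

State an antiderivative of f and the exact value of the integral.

Antiderivative: F(x) = (96*log(x - 1/2) - 160*log(x + 1/2) - 66*log(x + 2) + 65*log(x**2 + 2) - 130*sqrt(2)*atan(sqrt(2)*x/2))/540; value = -8*log(4)/27 - 13*sqrt(2)*atan(7*sqrt(2)/4)/54 - 11*log(11/2)/90 + 8*log(3/2)/27 + 8*log(2)/45 + 97*log(3)/540 + 13*sqrt(2)*atan(sqrt(2)/2)/54 + 13*log(57/4)/108

Factor the denominator ((x + 2)*(2*x - 1)*(2*x + 1)*(x**2 + 2)) and decompose: f = 13*(x - 2)/(54*(x**2 + 2)) - 16/(27*(2*x + 1)) + 16/(45*(2*x - 1)) - 11/(90*(x + 2)); each piece integrates to a log, atan, or power term.
F(x) = (96*log(x - 1/2) - 160*log(x + 1/2) - 66*log(x + 2) + 65*log(x**2 + 2) - 130*sqrt(2)*atan(sqrt(2)*x/2))/540 is an antiderivative of f.
Check: d/dx[(96*log(x - 1/2) - 160*log(x + 1/2) - 66*log(x + 2) + 65*log(x**2 + 2) - 130*sqrt(2)*atan(sqrt(2)*x/2))/540] = (5 - 4*x**2)/(4*x**5 + 8*x**4 + 7*x**3 + 14*x**2 - 2*x - 4), which equals f(x).
F(7/2) = -8*log(4)/27 - 13*sqrt(2)*atan(7*sqrt(2)/4)/54 - 11*log(11/2)/90 + 8*log(3)/45 + 13*log(57/4)/108; F(1) = -13*sqrt(2)*atan(sqrt(2)/2)/54 - 8*log(2)/45 - 8*log(3/2)/27 - log(3)/540.
Integral = F(7/2) - F(1) = -8*log(4)/27 - 13*sqrt(2)*atan(7*sqrt(2)/4)/54 - 11*log(11/2)/90 + 8*log(3/2)/27 + 8*log(2)/45 + 97*log(3)/540 + 13*sqrt(2)*atan(sqrt(2)/2)/54 + 13*log(57/4)/108.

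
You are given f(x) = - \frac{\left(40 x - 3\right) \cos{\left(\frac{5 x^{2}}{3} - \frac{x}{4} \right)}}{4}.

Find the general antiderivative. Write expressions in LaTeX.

f matches the chain-rule pattern g'(h)*h' with inner function h(x) = \frac{5 x^{2}}{3} - \frac{x}{4}; substituting u = h(x) collapses the integral.
Check: d/dx[- 3 \sin{\left(\frac{5 x^{2}}{3} - \frac{x}{4} \right)}] = - 10 x \cos{\left(\frac{5 x^{2}}{3} - \frac{x}{4} \right)} + \frac{3 \cos{\left(\frac{5 x^{2}}{3} - \frac{x}{4} \right)}}{4}, which equals f(x).

F(x) = - 3 \sin{\left(\frac{5 x^{2}}{3} - \frac{x}{4} \right)} + C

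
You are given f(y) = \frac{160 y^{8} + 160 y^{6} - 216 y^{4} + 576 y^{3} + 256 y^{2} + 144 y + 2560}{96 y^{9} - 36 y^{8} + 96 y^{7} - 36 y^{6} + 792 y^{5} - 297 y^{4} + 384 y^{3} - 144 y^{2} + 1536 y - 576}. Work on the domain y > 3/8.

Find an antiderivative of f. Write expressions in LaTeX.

Check any antiderivative F(y) by computing F'(y) and comparing it with f(y).
Check: d/dy[\frac{5 \log{\left(4 y - \frac{3}{2} \right)}}{3} + \frac{4}{y^{4} + \frac{y^{2}}{2} + 4}] = \frac{160 y^{8} + 160 y^{6} - 216 y^{4} + 576 y^{3} + 256 y^{2} + 144 y + 2560}{96 y^{9} - 36 y^{8} + 96 y^{7} - 36 y^{6} + 792 y^{5} - 297 y^{4} + 384 y^{3} - 144 y^{2} + 1536 y - 576} = f(y).

An antiderivative is F(y) = \frac{5 \log{\left(4 y - \frac{3}{2} \right)}}{3} + \frac{4}{y^{4} + \frac{y^{2}}{2} + 4}.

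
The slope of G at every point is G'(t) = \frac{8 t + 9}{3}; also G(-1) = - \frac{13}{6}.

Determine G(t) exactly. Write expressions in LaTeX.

G(t) = \frac{4 t^{2}}{3} + 3 t - \frac{1}{2}

Any candidate G(t) must reproduce the stated G'(t) exactly.
A general antiderivative is \frac{4 t^{2}}{3} + 3 t + \frac{1}{2} + C.
The condition gives C = - \frac{13}{6} - (- \frac{7}{6}) = -1.
So G(t) = \frac{4 t^{2}}{3} + 3 t - \frac{1}{2}.
Check: d/dt[\frac{4 t^{2}}{3} + 3 t - \frac{1}{2}] = \frac{8 t}{3} + 3, which equals G'(t).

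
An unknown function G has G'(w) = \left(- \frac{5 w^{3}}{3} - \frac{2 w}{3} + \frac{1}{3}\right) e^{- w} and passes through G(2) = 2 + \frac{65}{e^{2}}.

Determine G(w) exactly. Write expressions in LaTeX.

G'(w) has the shape u'v + uv' for u = \frac{5 w^{3}}{3} + 5 w^{2} + \frac{32 w}{3} + \frac{31}{3} and v = e^{- w} — it is the derivative of the product u*v.
A general antiderivative is \frac{\left(5 w^{3} + 15 w^{2} + 32 w + 31\right) e^{- w}}{3} + C.
The condition gives C = 2 + \frac{65}{e^{2}} - (\frac{65}{e^{2}}) = 2.
So G(w) = \frac{5 w^{3} e^{- w}}{3} + 5 w^{2} e^{- w} + \frac{32 w e^{- w}}{3} + 2 + \frac{31 e^{- w}}{3}.
Check: d/dw[\frac{5 w^{3} e^{- w}}{3} + 5 w^{2} e^{- w} + \frac{32 w e^{- w}}{3} + 2 + \frac{31 e^{- w}}{3}] = \frac{\left(- 5 w^{3} - 2 w + 1\right) e^{- w}}{3}, which equals G'(w).

G(w) = \frac{5 w^{3} e^{- w}}{3} + 5 w^{2} e^{- w} + \frac{32 w e^{- w}}{3} + 2 + \frac{31 e^{- w}}{3}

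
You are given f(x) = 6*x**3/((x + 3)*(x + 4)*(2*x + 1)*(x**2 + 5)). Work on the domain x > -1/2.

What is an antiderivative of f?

An antiderivative is F(x) = -2*log(x + 1/2)/245 + 81*log(x + 3)/35 - 128*log(x + 4)/49 + 15*log(x**2 + 5)/98 - 5*sqrt(5)*atan(sqrt(5)*x/5)/49.

The denominator factors as (x + 3)*(x + 4)*(2*x + 1)*(x**2 + 5); partial fractions split f into directly integrable pieces: 5*(3*x - 5)/(49*(x**2 + 5)) - 4/(245*(2*x + 1)) - 128/(49*(x + 4)) + 81/(35*(x + 3)).
Check: d/dx[-2*log(x + 1/2)/245 + 81*log(x + 3)/35 - 128*log(x + 4)/49 + 15*log(x**2 + 5)/98 - 5*sqrt(5)*atan(sqrt(5)*x/5)/49] = 6*x**3/(2*x**5 + 15*x**4 + 41*x**3 + 87*x**2 + 155*x + 60), which equals f(x).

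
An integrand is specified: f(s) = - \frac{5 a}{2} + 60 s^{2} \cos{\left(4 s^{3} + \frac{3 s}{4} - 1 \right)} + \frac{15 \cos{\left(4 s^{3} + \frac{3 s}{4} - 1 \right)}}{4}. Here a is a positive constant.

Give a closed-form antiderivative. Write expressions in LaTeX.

The integrand splits into summands that can be handled one at a time.
Check: d/ds[\frac{5 \left(- a s + 2 \sin{\left(4 s^{3} + \frac{3 s}{4} - 1 \right)}\right)}{2}] = - \frac{5 a}{2} + 60 s^{2} \cos{\left(4 s^{3} + \frac{3 s}{4} - 1 \right)} + \frac{15 \cos{\left(4 s^{3} + \frac{3 s}{4} - 1 \right)}}{4} = f(s).

An antiderivative is F(s) = \frac{5 \left(- a s + 2 \sin{\left(4 s^{3} + \frac{3 s}{4} - 1 \right)}\right)}{2}.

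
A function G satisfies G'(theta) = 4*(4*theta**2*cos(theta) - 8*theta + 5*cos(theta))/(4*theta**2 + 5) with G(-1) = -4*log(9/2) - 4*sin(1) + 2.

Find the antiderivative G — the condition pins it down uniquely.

G(theta) = 2*(-2*log(2*theta**2 + 5/2) + 2*sin(theta) + 1)

A candidate passes only if d/dtheta[G] lands on the given G'(theta) exactly.
A general antiderivative is -4*log(2*theta**2 + 5/2) + 4*sin(theta) + C.
The condition gives C = -4*log(9/2) - 4*sin(1) + 2 - (-4*log(9/2) - 4*sin(1)) = 2.
So G(theta) = 2*(-2*log(2*theta**2 + 5/2) + 2*sin(theta) + 1).
Check: d/dtheta[2*(-2*log(2*theta**2 + 5/2) + 2*sin(theta) + 1)] = (16*theta**2*cos(theta) - 32*theta + 20*cos(theta))/(4*theta**2 + 5), which equals G'(theta).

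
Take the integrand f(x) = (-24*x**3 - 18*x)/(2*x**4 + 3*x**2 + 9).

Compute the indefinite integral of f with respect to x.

f matches the chain-rule pattern g'(h)*h' with inner function h(x) = 2*x**4/3 + x**2 + 3; substituting u = h(x) collapses the integral.
Check: d/dx[-3*log(2*x**4/3 + x**2 + 3)] = (-24*x**3 - 18*x)/(2*x**4 + 3*x**2 + 9) = f(x).

F(x) = -3*log(2*x**4/3 + x**2 + 3) + C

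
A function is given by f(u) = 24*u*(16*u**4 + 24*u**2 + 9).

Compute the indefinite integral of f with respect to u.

f matches the chain-rule pattern g'(h)*h' with inner function h(u) = 4*u**2 + 3; substituting w = h(u) collapses the integral.
Check: d/du[64*u**6 + 144*u**4 + 108*u**2] = 384*u**5 + 576*u**3 + 216*u, which equals f(u).

F(u) = 64*u**6 + 144*u**4 + 108*u**2 + C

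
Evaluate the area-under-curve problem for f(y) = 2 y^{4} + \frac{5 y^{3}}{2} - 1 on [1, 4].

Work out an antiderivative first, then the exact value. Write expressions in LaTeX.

Integrate term by term and add the pieces.
F(y) = \frac{y \left(16 y^{4} + 25 y^{3} - 40\right)}{40} is an antiderivative of f.
Check: d/dy[\frac{y \left(16 y^{4} + 25 y^{3} - 40\right)}{40}] = 2 y^{4} + \frac{5 y^{3}}{2} - 1 = f(y).
F(4) = \frac{2828}{5}; F(1) = \frac{1}{40}.
Integral = F(4) - F(1) = \frac{22623}{40}.

Antiderivative: F(y) = \frac{y \left(16 y^{4} + 25 y^{3} - 40\right)}{40}; value = \frac{22623}{40}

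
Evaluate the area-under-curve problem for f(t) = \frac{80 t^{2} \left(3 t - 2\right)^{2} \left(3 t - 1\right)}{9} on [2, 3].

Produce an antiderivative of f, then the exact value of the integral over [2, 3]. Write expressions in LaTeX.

Antiderivative: F(t) = \frac{40 t^{3} \left(3 t - 2\right)^{3}}{27}; value = \frac{349960}{27}

f matches the chain-rule pattern g'(h)*h' with inner function h(t) = 2 t^{2} - \frac{4 t}{3}; substituting u = h(t) collapses the integral.
F(t) = \frac{40 t^{3} \left(3 t - 2\right)^{3}}{27} is an antiderivative of f.
Check: d/dt[\frac{40 t^{3} \left(3 t - 2\right)^{3}}{27}] = 240 t^{5} - 400 t^{4} + \frac{640 t^{3}}{3} - \frac{320 t^{2}}{9}, which equals f(t).
F(3) = 13720; F(2) = \frac{20480}{27}.
Integral = F(3) - F(2) = \frac{349960}{27}.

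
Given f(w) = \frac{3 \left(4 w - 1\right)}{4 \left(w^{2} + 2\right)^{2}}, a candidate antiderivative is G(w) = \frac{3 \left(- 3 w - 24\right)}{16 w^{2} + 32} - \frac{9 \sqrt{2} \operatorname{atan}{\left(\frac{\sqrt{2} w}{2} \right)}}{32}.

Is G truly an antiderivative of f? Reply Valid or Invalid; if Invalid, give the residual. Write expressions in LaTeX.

d/dw[G] = \frac{36 w - 9}{4 w^{4} + 16 w^{2} + 16}
d/dw[G] - f(w) = \frac{12 w - 3}{2 w^{4} + 8 w^{2} + 8} != 0.

Invalid: d/dw[G] - f = \frac{12 w - 3}{2 w^{4} + 8 w^{2} + 8}, which is not 0.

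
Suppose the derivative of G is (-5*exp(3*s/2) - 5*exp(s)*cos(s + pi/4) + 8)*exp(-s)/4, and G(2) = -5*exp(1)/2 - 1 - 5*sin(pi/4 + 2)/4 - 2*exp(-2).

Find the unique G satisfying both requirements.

Differentiate the proposed G(s) back; it has to land on the given G'(s).
A general antiderivative is -5*exp(s/2)/2 - 5*sin(s + pi/4)/4 - 2*exp(-s) + C.
The condition gives C = -5*exp(1)/2 - 1 - 5*sin(pi/4 + 2)/4 - 2*exp(-2) - (-5*exp(1)/2 - 5*sin(pi/4 + 2)/4 - 2*exp(-2)) = -1.
So G(s) = -5*exp(s/2)/2 - 5*sin(s + pi/4)/4 - 1 - 2*exp(-s).
Check: d/ds[-5*exp(s/2)/2 - 5*sin(s + pi/4)/4 - 1 - 2*exp(-s)] = (-5*exp(3*s/2) - 5*exp(s)*cos(s + pi/4) + 8)*exp(-s)/4 = G'(s).

G(s) = -5*exp(s/2)/2 - 5*sin(s + pi/4)/4 - 1 - 2*exp(-s)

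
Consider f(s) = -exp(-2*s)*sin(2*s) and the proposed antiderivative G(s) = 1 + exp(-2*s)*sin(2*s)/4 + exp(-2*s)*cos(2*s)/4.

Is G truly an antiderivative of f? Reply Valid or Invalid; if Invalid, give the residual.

d/ds[G] = -exp(-2*s)*sin(2*s)
This equals f(s) exactly, so the claim holds.

Valid - the claim checks out under differentiation.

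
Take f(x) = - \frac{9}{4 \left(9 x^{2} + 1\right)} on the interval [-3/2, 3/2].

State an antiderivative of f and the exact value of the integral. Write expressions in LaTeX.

Differentiate the proposed F(x) back; it has to land on f(x) exactly.
F(x) = - \frac{3 \operatorname{atan}{\left(3 x \right)}}{4} is an antiderivative of f.
Check: d/dx[- \frac{3 \operatorname{atan}{\left(3 x \right)}}{4}] = - \frac{9}{36 x^{2} + 4}, which equals f(x).
F(3/2) = - \frac{3 \operatorname{atan}{\left(\frac{9}{2} \right)}}{4}; F(-3/2) = \frac{3 \operatorname{atan}{\left(\frac{9}{2} \right)}}{4}.
Integral = F(3/2) - F(-3/2) = - \frac{3 \operatorname{atan}{\left(\frac{9}{2} \right)}}{2}.

Antiderivative: F(x) = - \frac{3 \operatorname{atan}{\left(3 x \right)}}{4}; value = - \frac{3 \operatorname{atan}{\left(\frac{9}{2} \right)}}{2}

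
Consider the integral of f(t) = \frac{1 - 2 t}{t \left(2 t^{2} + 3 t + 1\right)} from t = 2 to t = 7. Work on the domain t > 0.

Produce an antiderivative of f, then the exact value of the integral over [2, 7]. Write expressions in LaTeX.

The denominator factors as t \left(t + 1\right) \left(2 t + 1\right); partial fractions split f into directly integrable pieces: - \frac{8}{2 t + 1} + \frac{3}{t + 1} + \frac{1}{t}.
F(t) = \log{\left(t \right)} - 4 \log{\left(t + \frac{1}{2} \right)} + 3 \log{\left(t + 1 \right)} is an antiderivative of f.
Check: d/dt[\log{\left(t \right)} - 4 \log{\left(t + \frac{1}{2} \right)} + 3 \log{\left(t + 1 \right)}] = \frac{1 - 2 t}{2 t^{3} + 3 t^{2} + t}, which equals f(t).
F(7) = - 4 \log{\left(\frac{15}{2} \right)} + \log{\left(7 \right)} + 3 \log{\left(8 \right)}; F(2) = - 4 \log{\left(\frac{5}{2} \right)} + \log{\left(2 \right)} + 3 \log{\left(3 \right)}.
Integral = F(7) - F(2) = - 4 \log{\left(\frac{15}{2} \right)} - 3 \log{\left(3 \right)} - \log{\left(2 \right)} + \log{\left(7 \right)} + 4 \log{\left(\frac{5}{2} \right)} + 3 \log{\left(8 \right)}.

Antiderivative: F(t) = \log{\left(t \right)} - 4 \log{\left(t + \frac{1}{2} \right)} + 3 \log{\left(t + 1 \right)}; value = - 4 \log{\left(\frac{15}{2} \right)} - 3 \log{\left(3 \right)} - \log{\left(2 \right)} + \log{\left(7 \right)} + 4 \log{\left(\frac{5}{2} \right)} + 3 \log{\left(8 \right)}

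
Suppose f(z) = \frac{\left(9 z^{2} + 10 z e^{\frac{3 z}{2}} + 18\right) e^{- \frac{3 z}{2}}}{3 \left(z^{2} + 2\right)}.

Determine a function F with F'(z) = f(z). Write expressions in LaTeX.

Any candidate F(z) must reproduce f(z) exactly when differentiated.
Check: d/dz[\frac{\left(5 e^{\frac{3 z}{2}} \log{\left(z^{2} + 2 \right)} - 6\right) e^{- \frac{3 z}{2}}}{3}] = \frac{9 z^{2} + 10 z e^{\frac{3 z}{2}} + 18}{3 z^{2} e^{\frac{3 z}{2}} + 6 e^{\frac{3 z}{2}}}, which equals f(z).

An antiderivative is F(z) = \frac{\left(5 e^{\frac{3 z}{2}} \log{\left(z^{2} + 2 \right)} - 6\right) e^{- \frac{3 z}{2}}}{3}.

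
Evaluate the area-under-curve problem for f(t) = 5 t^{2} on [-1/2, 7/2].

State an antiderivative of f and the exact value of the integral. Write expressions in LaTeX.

Antiderivative: F(t) = \frac{5 t^{3}}{3}; value = \frac{215}{3}

A candidate is checked by its d/dt: the result must match f(t).
F(t) = \frac{5 t^{3}}{3} is an antiderivative of f.
Check: d/dt[\frac{5 t^{3}}{3}] = 5 t^{2} = f(t).
F(7/2) = \frac{1715}{24}; F(-1/2) = - \frac{5}{24}.
Integral = F(7/2) - F(-1/2) = \frac{215}{3}.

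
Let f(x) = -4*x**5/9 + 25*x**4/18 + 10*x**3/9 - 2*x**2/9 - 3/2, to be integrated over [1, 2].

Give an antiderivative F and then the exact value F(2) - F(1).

The integrand splits into summands that can be handled one at a time.
F(x) = x**5/2 + x**4/2 - 3*x/2 + 2*(-x**2/3 - x/3)**3 is an antiderivative of f.
Check: d/dx[x**5/2 + x**4/2 - 3*x/2 + 2*(-x**2/3 - x/3)**3] = -4*x**5/9 + 25*x**4/18 + 10*x**3/9 - 2*x**2/9 - 3/2 = f(x).
F(2) = 5; F(1) = -59/54.
Integral = F(2) - F(1) = 329/54.

Antiderivative: F(x) = x**5/2 + x**4/2 - 3*x/2 + 2*(-x**2/3 - x/3)**3; value = 329/54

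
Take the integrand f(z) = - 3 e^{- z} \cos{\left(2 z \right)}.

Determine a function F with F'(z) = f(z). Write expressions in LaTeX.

An antiderivative is F(z) = \frac{\left(- 6 \sin{\left(2 z \right)} + 3 \cos{\left(2 z \right)}\right) e^{- z}}{5}.

An antiderivative F(z) passes only if d/dz[F] lands on f(z) exactly.
Check: d/dz[\frac{\left(- 6 \sin{\left(2 z \right)} + 3 \cos{\left(2 z \right)}\right) e^{- z}}{5}] = - 3 e^{- z} \cos{\left(2 z \right)} = f(z).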